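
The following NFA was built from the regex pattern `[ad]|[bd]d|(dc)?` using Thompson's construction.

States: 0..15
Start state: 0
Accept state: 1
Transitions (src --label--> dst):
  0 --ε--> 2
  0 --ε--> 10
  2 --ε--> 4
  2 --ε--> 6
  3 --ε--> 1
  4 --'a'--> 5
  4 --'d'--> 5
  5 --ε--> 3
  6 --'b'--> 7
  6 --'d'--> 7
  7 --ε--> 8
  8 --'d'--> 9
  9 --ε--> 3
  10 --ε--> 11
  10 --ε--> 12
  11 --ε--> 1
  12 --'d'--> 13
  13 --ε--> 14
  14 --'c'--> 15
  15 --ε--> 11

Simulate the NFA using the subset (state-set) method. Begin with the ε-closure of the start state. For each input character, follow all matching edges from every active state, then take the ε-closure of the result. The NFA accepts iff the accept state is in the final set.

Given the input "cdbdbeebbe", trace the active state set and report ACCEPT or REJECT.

Answer: REJECT

Trace:
S₀ = ε-closure({0}) = {0,1,2,4,6,10,11,12}
'c' @ 1: {}  — dead — no transitions
rest 'dbdbeebbe' ignored (set empty)
after full input: {}  (accept=1 not in)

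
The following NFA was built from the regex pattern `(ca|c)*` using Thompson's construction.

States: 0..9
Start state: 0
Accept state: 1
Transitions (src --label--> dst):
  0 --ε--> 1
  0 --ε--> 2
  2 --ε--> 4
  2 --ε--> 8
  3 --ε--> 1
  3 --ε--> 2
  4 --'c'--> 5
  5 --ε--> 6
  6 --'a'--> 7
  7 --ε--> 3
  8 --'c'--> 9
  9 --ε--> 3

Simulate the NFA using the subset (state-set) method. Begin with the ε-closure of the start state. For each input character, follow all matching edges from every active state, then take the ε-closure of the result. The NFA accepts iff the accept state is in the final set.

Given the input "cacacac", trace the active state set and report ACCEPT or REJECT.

Answer: ACCEPT

Derivation:
S₀ = ε-closure({0}) = {0,1,2,4,8}
'c' @ 1: {1,2,3,4,5,6,8,9}  (accept∈set)
'a' @ 2: {1,2,3,4,7,8}  (accept∈set)
'c' @ 3: {1,2,3,4,5,6,8,9}  (accept∈set)
'a' @ 4: {1,2,3,4,7,8}  (accept∈set)
'c' @ 5: {1,2,3,4,5,6,8,9}  (accept∈set)
'a' @ 6: {1,2,3,4,7,8}  (accept∈set)
'c' @ 7: {1,2,3,4,5,6,8,9}  (accept∈set)
end set {1,2,3,4,5,6,8,9} — state 1 in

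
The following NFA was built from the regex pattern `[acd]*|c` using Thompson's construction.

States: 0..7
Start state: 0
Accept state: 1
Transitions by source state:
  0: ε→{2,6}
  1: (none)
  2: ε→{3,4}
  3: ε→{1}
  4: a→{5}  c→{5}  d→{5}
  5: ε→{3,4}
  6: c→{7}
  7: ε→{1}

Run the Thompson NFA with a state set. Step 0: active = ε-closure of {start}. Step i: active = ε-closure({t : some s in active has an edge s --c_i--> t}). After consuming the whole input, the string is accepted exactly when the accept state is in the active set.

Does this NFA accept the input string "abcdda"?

Answer: REJECT

Trace:
start: ε-closure({0}) = {0,1,2,3,4,6}
'a' @ 1: {1,3,4,5}  (accept∈set)
'b' @ 2: {}  — state set empty
rest 'cdda' ignored (set empty)
after full input: {}  (accept=1 not in)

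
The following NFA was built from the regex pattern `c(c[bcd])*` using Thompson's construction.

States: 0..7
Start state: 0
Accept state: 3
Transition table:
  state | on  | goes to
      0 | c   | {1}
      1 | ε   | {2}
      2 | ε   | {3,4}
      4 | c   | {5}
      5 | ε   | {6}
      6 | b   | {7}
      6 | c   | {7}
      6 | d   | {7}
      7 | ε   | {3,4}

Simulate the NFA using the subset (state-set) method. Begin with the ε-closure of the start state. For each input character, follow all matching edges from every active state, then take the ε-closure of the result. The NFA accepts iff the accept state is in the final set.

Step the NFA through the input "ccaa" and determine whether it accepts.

initial (ε-close {0}): {0}
'c' @ 1: {1,2,3,4}  ✓accept
'c' @ 2: {5,6}
'a' @ 3: {}  — state set empty
rest 'a' ignored (set empty)
final: {}; accept 3 not in set

Answer: REJECT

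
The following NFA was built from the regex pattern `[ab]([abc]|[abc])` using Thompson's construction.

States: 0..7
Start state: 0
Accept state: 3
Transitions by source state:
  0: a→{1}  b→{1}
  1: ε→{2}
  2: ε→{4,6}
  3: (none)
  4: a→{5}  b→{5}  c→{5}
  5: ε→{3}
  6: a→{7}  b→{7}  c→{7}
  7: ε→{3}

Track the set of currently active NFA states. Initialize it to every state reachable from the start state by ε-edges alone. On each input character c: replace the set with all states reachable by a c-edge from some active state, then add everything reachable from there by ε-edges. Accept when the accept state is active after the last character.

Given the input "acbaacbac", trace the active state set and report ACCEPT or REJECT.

S₀ = ε-closure({0}) = {0}
'a' @ 1: {1,2,4,6}
'c' @ 2: {3,5,7}  (accept∈set)
'b' @ 3: {}  — dead — no transitions
rest 'aacbac' ignored (set empty)
after full input: {}  (accept=3 not in)

Answer: REJECT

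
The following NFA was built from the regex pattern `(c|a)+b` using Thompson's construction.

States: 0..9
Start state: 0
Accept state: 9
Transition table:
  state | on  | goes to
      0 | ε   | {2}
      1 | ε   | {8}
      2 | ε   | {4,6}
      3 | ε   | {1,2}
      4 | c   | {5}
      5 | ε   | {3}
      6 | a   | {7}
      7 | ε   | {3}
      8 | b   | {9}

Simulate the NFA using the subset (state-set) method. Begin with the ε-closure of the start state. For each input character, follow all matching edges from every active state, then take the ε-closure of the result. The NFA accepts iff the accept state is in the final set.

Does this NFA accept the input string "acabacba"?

start: ε-closure({0}) = {0,2,4,6}
'a' @ 1: {1,2,3,4,6,7,8}
'c' @ 2: {1,2,3,4,5,6,8}
'a' @ 3: {1,2,3,4,6,7,8}
'b' @ 4: {9}  ✓accept
'a' @ 5: {}  — state set empty
rest 'cba' ignored (set empty)
after full input: {}  (accept=9 not in)

Answer: REJECT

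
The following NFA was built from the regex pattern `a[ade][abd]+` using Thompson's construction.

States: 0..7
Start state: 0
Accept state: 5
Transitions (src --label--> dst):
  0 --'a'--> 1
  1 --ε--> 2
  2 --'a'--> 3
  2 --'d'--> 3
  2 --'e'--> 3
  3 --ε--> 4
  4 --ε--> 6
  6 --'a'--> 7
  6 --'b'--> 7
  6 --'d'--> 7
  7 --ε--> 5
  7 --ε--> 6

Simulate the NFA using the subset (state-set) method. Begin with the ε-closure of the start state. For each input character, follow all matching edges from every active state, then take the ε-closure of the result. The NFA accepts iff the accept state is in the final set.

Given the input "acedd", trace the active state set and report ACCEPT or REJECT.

S₀ = ε-closure({0}) = {0}
'a' @ 1: {1,2}
'c' @ 2: {}  — no active states
rest 'edd' ignored (set empty)
end set {} — state 5 not in

Answer: REJECT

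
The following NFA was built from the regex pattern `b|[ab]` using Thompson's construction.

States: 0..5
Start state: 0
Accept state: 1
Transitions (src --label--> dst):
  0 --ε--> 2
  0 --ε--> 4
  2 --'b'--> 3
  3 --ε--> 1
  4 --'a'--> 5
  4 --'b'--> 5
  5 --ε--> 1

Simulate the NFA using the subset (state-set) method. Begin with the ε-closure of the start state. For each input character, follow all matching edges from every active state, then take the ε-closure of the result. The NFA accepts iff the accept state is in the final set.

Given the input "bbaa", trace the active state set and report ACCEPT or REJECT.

Answer: REJECT

Steps:
start: ε-closure({0}) = {0,2,4}
'b' @ 1: {1,3,5}  (accept∈set)
'b' @ 2: {}  — dead — no transitions
rest 'aa' ignored (set empty)
end set {} — state 1 not in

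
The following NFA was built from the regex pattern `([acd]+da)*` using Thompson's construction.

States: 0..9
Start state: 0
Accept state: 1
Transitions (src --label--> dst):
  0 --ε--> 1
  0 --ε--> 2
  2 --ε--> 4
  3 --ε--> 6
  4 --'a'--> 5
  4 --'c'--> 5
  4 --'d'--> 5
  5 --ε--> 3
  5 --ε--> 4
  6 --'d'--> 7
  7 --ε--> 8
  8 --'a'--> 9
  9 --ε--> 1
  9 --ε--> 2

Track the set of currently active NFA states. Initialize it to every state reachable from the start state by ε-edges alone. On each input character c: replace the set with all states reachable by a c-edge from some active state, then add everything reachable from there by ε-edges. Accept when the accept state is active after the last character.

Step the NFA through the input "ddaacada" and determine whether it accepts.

Answer: ACCEPT

Trace:
start: ε-closure({0}) = {0,1,2,4}
'd' @ 1: {3,4,5,6}
'd' @ 2: {3,4,5,6,7,8}
'a' @ 3: {1,2,3,4,5,6,9}  (accept∈set)
'a' @ 4: {3,4,5,6}
'c' @ 5: {3,4,5,6}
'a' @ 6: {3,4,5,6}
'd' @ 7: {3,4,5,6,7,8}
'a' @ 8: {1,2,3,4,5,6,9}  (accept∈set)
end set {1,2,3,4,5,6,9} — state 1 in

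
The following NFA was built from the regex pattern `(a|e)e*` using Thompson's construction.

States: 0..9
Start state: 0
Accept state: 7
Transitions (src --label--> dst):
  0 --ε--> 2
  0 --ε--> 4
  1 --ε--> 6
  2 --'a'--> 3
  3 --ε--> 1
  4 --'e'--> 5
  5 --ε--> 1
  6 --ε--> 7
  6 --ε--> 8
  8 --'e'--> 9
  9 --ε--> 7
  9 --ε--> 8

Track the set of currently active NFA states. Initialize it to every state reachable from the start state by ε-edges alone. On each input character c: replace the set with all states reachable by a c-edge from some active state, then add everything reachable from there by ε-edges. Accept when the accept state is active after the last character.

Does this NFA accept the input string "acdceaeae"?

Answer: REJECT

Trace:
initial (ε-close {0}): {0,2,4}
'a' @ 1: {1,3,6,7,8}  [accepting]
'c' @ 2: {}  — dead — no transitions
rest 'dceaeae' ignored (set empty)
final: {}; accept 7 not in set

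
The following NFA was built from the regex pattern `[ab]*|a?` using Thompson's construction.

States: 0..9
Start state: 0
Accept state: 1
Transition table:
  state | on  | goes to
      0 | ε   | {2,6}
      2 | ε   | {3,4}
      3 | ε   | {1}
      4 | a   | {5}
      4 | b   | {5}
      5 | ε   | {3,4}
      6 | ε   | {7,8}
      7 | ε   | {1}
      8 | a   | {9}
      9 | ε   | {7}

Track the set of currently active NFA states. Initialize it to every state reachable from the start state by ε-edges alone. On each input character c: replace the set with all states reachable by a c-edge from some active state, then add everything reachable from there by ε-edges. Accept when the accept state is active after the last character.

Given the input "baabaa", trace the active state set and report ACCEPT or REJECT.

start: ε-closure({0}) = {0,1,2,3,4,6,7,8}
'b' @ 1: {1,3,4,5}  ✓accept
'a' @ 2: {1,3,4,5}  ✓accept
'a' @ 3: {1,3,4,5}  ✓accept
'b' @ 4: {1,3,4,5}  ✓accept
'a' @ 5: {1,3,4,5}  ✓accept
'a' @ 6: {1,3,4,5}  ✓accept
after full input: {1,3,4,5}  (accept=1 in)

Answer: ACCEPT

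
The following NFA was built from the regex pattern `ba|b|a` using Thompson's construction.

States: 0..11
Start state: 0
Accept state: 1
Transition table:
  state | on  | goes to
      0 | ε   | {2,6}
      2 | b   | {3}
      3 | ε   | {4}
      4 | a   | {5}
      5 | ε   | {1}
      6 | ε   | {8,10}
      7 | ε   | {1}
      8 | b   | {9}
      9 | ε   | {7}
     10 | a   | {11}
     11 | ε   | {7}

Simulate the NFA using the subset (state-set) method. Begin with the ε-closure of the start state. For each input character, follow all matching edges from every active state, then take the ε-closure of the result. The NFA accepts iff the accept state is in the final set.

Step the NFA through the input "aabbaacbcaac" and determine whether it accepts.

Answer: REJECT

Steps:
S₀ = ε-closure({0}) = {0,2,6,8,10}
'a' @ 1: {1,7,11}  ✓accept
'a' @ 2: {}  — no active states
rest 'bbaacbcaac' ignored (set empty)
end set {} — state 1 not in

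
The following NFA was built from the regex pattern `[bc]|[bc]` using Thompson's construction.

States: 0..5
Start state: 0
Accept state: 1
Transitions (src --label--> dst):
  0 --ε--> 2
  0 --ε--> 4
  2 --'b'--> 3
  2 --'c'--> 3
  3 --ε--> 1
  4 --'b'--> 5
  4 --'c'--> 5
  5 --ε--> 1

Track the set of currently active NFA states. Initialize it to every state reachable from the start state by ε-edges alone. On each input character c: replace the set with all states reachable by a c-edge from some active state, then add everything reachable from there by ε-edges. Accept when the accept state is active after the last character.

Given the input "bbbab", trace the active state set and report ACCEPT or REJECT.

Answer: REJECT

Derivation:
S₀ = ε-closure({0}) = {0,2,4}
'b' @ 1: {1,3,5}  ✓accept
'b' @ 2: {}  — state set empty
rest 'bab' ignored (set empty)
final: {}; accept 1 not in set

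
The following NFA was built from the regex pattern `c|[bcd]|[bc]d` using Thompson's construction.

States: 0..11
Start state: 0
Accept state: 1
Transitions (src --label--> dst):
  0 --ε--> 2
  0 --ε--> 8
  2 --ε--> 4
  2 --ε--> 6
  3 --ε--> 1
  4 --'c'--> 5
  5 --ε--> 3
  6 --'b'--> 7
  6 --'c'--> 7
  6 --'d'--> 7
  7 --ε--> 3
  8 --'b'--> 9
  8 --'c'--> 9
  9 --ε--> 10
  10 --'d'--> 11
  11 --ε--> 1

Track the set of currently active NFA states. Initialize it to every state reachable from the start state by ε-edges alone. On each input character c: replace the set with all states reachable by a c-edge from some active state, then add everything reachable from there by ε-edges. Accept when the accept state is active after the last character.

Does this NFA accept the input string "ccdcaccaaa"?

Answer: REJECT

Derivation:
initial (ε-close {0}): {0,2,4,6,8}
'c' @ 1: {1,3,5,7,9,10}  ✓accept
'c' @ 2: {}  — dead — no transitions
rest 'dcaccaaa' ignored (set empty)
end set {} — state 1 not in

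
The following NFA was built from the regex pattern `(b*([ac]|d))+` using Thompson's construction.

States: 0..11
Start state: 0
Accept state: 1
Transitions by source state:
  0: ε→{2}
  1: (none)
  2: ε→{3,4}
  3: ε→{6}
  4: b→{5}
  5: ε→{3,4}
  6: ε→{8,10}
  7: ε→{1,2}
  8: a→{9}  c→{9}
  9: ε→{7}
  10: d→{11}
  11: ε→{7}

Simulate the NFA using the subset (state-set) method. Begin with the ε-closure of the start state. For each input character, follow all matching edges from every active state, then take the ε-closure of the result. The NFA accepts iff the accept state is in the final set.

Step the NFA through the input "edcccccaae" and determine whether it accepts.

Answer: REJECT

Trace:
start: ε-closure({0}) = {0,2,3,4,6,8,10}
'e' @ 1: {}  — dead — no transitions
rest 'dcccccaae' ignored (set empty)
end set {} — state 1 not in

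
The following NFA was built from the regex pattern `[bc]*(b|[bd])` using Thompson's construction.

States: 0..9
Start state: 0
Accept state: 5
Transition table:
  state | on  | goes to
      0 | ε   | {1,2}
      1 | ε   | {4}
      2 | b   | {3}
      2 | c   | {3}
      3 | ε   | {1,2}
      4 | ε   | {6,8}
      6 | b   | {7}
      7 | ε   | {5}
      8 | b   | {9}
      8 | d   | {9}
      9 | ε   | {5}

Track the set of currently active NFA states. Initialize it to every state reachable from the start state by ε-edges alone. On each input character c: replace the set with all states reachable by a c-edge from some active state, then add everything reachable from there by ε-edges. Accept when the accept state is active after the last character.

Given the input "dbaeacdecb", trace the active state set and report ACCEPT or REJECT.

Answer: REJECT

Derivation:
S₀ = ε-closure({0}) = {0,1,2,4,6,8}
'd' @ 1: {5,9}  ✓accept
'b' @ 2: {}  — state set empty
rest 'aeacdecb' ignored (set empty)
final: {}; accept 5 not in set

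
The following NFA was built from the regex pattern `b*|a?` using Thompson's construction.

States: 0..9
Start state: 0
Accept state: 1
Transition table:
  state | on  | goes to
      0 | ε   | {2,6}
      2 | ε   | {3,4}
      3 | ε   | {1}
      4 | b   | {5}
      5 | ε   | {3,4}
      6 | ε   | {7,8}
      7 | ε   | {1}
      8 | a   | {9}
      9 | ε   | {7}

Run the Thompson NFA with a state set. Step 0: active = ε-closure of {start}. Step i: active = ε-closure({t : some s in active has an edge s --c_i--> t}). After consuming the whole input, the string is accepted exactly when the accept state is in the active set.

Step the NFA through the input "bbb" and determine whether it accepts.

Answer: ACCEPT

Trace:
start: ε-closure({0}) = {0,1,2,3,4,6,7,8}
'b' @ 1: {1,3,4,5}  (accept∈set)
'b' @ 2: {1,3,4,5}  (accept∈set)
'b' @ 3: {1,3,4,5}  (accept∈set)
end set {1,3,4,5} — state 1 in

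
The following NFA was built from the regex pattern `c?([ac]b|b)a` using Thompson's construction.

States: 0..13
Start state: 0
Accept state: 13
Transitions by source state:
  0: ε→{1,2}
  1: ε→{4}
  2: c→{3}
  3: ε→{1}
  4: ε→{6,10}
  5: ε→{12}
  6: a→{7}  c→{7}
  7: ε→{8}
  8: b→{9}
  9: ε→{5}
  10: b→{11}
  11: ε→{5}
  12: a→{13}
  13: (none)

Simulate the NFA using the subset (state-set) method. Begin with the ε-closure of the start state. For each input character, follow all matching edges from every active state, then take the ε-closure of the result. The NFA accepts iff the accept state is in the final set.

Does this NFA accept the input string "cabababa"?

Answer: REJECT

Trace:
S₀ = ε-closure({0}) = {0,1,2,4,6,10}
'c' @ 1: {1,3,4,6,7,8,10}
'a' @ 2: {7,8}
'b' @ 3: {5,9,12}
'a' @ 4: {13}  [accepting]
'b' @ 5: {}  — state set empty
rest 'aba' ignored (set empty)
after full input: {}  (accept=13 not in)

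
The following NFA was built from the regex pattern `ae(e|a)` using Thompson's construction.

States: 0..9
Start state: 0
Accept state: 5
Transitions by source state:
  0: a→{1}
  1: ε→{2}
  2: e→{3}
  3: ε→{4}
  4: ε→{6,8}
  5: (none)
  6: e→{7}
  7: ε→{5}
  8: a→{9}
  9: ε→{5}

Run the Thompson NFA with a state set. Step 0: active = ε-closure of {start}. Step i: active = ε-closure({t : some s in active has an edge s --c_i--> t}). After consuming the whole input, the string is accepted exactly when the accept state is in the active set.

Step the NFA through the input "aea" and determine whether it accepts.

start: ε-closure({0}) = {0}
'a' @ 1: {1,2}
'e' @ 2: {3,4,6,8}
'a' @ 3: {5,9}  (accept∈set)
end set {5,9} — state 5 in

Answer: ACCEPT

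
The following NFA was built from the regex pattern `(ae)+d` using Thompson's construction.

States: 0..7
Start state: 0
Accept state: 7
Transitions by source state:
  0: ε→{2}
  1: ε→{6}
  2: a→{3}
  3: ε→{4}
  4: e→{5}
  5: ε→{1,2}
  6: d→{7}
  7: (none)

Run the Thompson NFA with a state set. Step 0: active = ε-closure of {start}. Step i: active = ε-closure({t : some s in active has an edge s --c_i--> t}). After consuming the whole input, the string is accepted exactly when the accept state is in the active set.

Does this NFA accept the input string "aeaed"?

Answer: ACCEPT

Derivation:
initial (ε-close {0}): {0,2}
'a' @ 1: {3,4}
'e' @ 2: {1,2,5,6}
'a' @ 3: {3,4}
'e' @ 4: {1,2,5,6}
'd' @ 5: {7}  [accepting]
after full input: {7}  (accept=7 in)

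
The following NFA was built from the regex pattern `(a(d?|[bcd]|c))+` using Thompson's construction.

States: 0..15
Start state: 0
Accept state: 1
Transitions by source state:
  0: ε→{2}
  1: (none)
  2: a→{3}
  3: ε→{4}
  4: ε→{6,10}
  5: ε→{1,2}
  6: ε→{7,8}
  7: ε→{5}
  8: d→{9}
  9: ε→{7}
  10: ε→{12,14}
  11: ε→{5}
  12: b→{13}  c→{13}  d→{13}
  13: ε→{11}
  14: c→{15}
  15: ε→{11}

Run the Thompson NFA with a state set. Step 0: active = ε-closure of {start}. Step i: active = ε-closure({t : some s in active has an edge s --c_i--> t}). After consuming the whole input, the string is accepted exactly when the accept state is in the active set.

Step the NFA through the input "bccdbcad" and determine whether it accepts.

Answer: REJECT

Derivation:
initial (ε-close {0}): {0,2}
'b' @ 1: {}  — no active states
rest 'ccdbcad' ignored (set empty)
end set {} — state 1 not in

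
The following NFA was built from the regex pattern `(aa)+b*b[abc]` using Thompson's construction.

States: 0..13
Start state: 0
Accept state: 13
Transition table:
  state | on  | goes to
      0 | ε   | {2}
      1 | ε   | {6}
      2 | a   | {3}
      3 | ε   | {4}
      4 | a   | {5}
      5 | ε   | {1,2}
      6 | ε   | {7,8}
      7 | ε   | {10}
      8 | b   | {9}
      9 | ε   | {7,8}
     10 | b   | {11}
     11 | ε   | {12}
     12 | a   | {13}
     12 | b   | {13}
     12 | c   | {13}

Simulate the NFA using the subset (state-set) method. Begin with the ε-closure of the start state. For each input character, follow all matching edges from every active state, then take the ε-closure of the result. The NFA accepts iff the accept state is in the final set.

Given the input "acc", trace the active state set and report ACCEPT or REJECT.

S₀ = ε-closure({0}) = {0,2}
'a' @ 1: {3,4}
'c' @ 2: {}  — dead — no transitions
rest 'c' ignored (set empty)
after full input: {}  (accept=13 not in)

Answer: REJECT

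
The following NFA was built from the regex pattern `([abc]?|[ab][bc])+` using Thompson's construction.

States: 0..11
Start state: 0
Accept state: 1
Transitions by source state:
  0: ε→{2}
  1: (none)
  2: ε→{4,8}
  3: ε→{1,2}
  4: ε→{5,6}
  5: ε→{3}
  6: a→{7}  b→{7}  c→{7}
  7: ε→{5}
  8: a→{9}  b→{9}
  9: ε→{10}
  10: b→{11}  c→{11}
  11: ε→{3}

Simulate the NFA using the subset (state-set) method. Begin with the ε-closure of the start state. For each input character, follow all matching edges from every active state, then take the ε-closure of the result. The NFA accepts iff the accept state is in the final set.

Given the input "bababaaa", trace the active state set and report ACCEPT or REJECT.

Answer: ACCEPT

Steps:
S₀ = ε-closure({0}) = {0,1,2,3,4,5,6,8}
'b' @ 1: {1,2,3,4,5,6,7,8,9,10}  (accept∈set)
'a' @ 2: {1,2,3,4,5,6,7,8,9,10}  (accept∈set)
'b' @ 3: {1,2,3,4,5,6,7,8,9,10,11}  (accept∈set)
'a' @ 4: {1,2,3,4,5,6,7,8,9,10}  (accept∈set)
'b' @ 5: {1,2,3,4,5,6,7,8,9,10,11}  (accept∈set)
'a' @ 6: {1,2,3,4,5,6,7,8,9,10}  (accept∈set)
'a' @ 7: {1,2,3,4,5,6,7,8,9,10}  (accept∈set)
'a' @ 8: {1,2,3,4,5,6,7,8,9,10}  (accept∈set)
after full input: {1,2,3,4,5,6,7,8,9,10}  (accept=1 in)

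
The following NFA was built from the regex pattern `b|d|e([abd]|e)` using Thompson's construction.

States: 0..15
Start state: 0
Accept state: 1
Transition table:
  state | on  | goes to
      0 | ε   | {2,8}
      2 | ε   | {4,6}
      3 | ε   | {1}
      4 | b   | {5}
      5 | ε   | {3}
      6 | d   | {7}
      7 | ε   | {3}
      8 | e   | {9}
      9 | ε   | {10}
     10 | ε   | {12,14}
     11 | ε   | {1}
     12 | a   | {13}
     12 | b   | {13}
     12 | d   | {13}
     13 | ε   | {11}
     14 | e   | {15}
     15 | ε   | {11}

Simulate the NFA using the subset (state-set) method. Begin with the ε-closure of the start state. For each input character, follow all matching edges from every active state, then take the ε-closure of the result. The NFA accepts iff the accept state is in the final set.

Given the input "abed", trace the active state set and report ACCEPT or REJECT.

S₀ = ε-closure({0}) = {0,2,4,6,8}
'a' @ 1: {}  — no active states
rest 'bed' ignored (set empty)
after full input: {}  (accept=1 not in)

Answer: REJECT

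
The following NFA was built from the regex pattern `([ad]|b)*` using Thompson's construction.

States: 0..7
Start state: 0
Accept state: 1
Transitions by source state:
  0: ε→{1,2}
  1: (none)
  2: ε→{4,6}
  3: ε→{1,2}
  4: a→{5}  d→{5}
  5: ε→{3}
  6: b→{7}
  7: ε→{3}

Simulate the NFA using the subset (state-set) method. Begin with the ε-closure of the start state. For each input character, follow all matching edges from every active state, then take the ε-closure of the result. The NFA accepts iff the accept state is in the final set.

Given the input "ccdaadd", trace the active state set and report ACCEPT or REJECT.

Answer: REJECT

Trace:
start: ε-closure({0}) = {0,1,2,4,6}
'c' @ 1: {}  — dead — no transitions
rest 'cdaadd' ignored (set empty)
end set {} — state 1 not in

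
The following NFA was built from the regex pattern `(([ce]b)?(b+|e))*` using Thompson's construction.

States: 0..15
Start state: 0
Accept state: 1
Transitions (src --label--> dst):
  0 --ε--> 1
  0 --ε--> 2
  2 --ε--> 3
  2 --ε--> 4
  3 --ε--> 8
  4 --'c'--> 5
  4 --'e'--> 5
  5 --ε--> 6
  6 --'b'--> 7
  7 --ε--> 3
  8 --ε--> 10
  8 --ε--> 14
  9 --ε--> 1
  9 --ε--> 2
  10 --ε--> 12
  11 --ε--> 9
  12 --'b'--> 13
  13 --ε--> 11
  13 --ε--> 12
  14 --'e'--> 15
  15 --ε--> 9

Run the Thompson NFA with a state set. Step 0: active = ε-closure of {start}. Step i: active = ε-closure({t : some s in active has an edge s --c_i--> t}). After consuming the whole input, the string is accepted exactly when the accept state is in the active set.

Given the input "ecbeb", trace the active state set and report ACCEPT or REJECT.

start: ε-closure({0}) = {0,1,2,3,4,8,10,12,14}
'e' @ 1: {1,2,3,4,5,6,8,9,10,12,14,15}  [accepting]
'c' @ 2: {5,6}
'b' @ 3: {3,7,8,10,12,14}
'e' @ 4: {1,2,3,4,8,9,10,12,14,15}  [accepting]
'b' @ 5: {1,2,3,4,8,9,10,11,12,13,14}  [accepting]
after full input: {1,2,3,4,8,9,10,11,12,13,14}  (accept=1 in)

Answer: ACCEPT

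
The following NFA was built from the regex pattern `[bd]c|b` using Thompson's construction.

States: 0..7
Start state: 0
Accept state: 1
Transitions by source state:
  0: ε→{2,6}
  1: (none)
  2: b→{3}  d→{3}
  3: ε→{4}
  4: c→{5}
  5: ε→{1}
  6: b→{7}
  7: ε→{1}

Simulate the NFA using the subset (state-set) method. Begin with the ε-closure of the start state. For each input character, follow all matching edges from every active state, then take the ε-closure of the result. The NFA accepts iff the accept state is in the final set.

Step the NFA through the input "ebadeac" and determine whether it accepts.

Answer: REJECT

Derivation:
initial (ε-close {0}): {0,2,6}
'e' @ 1: {}  — no active states
rest 'badeac' ignored (set empty)
after full input: {}  (accept=1 not in)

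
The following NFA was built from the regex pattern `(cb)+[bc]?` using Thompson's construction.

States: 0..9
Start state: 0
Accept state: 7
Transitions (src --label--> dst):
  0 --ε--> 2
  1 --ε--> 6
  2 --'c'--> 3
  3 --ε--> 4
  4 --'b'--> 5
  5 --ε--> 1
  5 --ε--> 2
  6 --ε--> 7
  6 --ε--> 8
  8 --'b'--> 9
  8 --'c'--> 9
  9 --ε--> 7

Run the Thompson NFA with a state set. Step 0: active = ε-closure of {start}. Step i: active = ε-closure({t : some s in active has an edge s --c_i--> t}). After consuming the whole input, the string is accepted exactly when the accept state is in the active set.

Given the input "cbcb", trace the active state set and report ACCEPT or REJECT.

Answer: ACCEPT

Trace:
S₀ = ε-closure({0}) = {0,2}
'c' @ 1: {3,4}
'b' @ 2: {1,2,5,6,7,8}  (accept∈set)
'c' @ 3: {3,4,7,9}  (accept∈set)
'b' @ 4: {1,2,5,6,7,8}  (accept∈set)
final: {1,2,5,6,7,8}; accept 7 in set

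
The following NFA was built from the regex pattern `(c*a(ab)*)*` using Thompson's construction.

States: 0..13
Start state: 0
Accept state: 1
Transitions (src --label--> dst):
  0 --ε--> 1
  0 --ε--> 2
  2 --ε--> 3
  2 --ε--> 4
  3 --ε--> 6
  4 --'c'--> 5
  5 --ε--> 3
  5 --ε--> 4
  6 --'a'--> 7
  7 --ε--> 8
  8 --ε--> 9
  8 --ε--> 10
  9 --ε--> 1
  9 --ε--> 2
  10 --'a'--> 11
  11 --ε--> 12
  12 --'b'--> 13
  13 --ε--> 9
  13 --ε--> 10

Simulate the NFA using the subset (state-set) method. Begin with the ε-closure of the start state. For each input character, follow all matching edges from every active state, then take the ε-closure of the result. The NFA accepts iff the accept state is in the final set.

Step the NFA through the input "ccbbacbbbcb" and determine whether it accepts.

Answer: REJECT

Steps:
start: ε-closure({0}) = {0,1,2,3,4,6}
'c' @ 1: {3,4,5,6}
'c' @ 2: {3,4,5,6}
'b' @ 3: {}  — no active states
rest 'bacbbbcb' ignored (set empty)
final: {}; accept 1 not in set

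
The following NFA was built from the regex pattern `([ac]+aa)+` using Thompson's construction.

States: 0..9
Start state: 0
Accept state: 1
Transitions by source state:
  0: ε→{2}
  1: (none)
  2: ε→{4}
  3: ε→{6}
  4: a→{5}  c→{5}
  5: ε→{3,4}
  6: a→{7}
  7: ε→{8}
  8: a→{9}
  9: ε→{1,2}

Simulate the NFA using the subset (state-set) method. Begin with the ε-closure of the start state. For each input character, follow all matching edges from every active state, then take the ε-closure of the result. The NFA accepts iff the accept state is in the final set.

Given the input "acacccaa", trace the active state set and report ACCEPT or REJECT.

start: ε-closure({0}) = {0,2,4}
'a' @ 1: {3,4,5,6}
'c' @ 2: {3,4,5,6}
'a' @ 3: {3,4,5,6,7,8}
'c' @ 4: {3,4,5,6}
'c' @ 5: {3,4,5,6}
'c' @ 6: {3,4,5,6}
'a' @ 7: {3,4,5,6,7,8}
'a' @ 8: {1,2,3,4,5,6,7,8,9}  (accept∈set)
after full input: {1,2,3,4,5,6,7,8,9}  (accept=1 in)

Answer: ACCEPT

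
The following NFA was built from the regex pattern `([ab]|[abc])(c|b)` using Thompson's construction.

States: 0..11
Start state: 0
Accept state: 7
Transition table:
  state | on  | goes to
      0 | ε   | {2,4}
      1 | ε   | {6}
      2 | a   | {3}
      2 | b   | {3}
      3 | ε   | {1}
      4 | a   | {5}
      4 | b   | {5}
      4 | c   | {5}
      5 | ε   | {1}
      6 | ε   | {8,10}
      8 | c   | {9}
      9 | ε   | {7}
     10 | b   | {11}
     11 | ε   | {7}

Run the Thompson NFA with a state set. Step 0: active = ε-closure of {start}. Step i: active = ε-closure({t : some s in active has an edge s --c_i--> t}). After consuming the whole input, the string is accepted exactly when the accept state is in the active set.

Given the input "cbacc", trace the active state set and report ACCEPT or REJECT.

Answer: REJECT

Derivation:
initial (ε-close {0}): {0,2,4}
'c' @ 1: {1,5,6,8,10}
'b' @ 2: {7,11}  [accepting]
'a' @ 3: {}  — dead — no transitions
rest 'cc' ignored (set empty)
final: {}; accept 7 not in set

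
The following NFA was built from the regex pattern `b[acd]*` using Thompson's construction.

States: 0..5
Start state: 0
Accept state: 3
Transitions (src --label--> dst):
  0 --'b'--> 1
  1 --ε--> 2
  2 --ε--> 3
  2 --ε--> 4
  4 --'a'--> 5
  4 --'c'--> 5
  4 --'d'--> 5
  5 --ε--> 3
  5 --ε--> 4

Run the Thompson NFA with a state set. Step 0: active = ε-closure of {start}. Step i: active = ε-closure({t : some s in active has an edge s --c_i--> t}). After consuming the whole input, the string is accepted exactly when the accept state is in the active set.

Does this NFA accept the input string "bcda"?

Answer: ACCEPT

Trace:
S₀ = ε-closure({0}) = {0}
'b' @ 1: {1,2,3,4}  ✓accept
'c' @ 2: {3,4,5}  ✓accept
'd' @ 3: {3,4,5}  ✓accept
'a' @ 4: {3,4,5}  ✓accept
after full input: {3,4,5}  (accept=3 in)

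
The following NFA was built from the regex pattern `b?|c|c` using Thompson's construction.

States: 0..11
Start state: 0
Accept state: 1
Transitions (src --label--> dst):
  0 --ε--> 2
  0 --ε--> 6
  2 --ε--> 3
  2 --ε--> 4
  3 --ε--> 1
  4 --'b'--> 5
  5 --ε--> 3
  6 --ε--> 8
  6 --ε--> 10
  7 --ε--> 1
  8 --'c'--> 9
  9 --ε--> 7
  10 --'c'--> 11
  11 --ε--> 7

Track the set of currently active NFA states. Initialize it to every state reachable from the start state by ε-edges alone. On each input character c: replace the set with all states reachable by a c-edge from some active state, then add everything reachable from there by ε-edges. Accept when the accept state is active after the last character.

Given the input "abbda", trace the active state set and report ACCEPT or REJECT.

Answer: REJECT

Derivation:
start: ε-closure({0}) = {0,1,2,3,4,6,8,10}
'a' @ 1: {}  — dead — no transitions
rest 'bbda' ignored (set empty)
final: {}; accept 1 not in set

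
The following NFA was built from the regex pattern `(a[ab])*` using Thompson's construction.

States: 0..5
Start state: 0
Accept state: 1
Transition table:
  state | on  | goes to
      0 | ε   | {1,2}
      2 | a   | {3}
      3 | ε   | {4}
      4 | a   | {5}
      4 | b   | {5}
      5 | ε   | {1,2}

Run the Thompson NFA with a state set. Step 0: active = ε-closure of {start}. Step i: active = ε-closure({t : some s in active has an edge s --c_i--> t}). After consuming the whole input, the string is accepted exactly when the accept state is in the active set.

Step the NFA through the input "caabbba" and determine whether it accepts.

Answer: REJECT

Derivation:
start: ε-closure({0}) = {0,1,2}
'c' @ 1: {}  — dead — no transitions
rest 'aabbba' ignored (set empty)
final: {}; accept 1 not in set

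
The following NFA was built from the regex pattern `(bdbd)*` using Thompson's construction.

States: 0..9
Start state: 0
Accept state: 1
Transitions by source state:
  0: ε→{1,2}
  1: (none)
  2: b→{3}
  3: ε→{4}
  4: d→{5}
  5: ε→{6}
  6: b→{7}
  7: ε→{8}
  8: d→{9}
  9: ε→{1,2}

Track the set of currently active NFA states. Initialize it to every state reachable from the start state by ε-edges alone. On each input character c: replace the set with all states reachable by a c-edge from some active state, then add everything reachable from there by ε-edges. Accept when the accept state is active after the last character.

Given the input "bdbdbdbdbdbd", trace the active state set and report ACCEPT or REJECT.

Answer: ACCEPT

Steps:
start: ε-closure({0}) = {0,1,2}
'b' @ 1: {3,4}
'd' @ 2: {5,6}
'b' @ 3: {7,8}
'd' @ 4: {1,2,9}  ✓accept
'b' @ 5: {3,4}
'd' @ 6: {5,6}
'b' @ 7: {7,8}
'd' @ 8: {1,2,9}  ✓accept
'b' @ 9: {3,4}
'd' @ 10: {5,6}
'b' @ 11: {7,8}
'd' @ 12: {1,2,9}  ✓accept
after full input: {1,2,9}  (accept=1 in)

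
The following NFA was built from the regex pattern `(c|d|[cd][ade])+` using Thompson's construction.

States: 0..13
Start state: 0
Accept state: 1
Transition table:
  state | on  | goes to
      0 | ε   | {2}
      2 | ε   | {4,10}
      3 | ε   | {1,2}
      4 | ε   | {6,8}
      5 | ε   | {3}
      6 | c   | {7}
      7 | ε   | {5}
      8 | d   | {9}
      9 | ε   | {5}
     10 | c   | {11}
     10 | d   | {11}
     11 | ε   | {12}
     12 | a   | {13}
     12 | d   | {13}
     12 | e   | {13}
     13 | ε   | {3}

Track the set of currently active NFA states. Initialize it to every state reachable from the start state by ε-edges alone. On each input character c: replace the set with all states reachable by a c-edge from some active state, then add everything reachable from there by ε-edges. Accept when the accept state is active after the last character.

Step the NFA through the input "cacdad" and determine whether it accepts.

Answer: ACCEPT

Steps:
initial (ε-close {0}): {0,2,4,6,8,10}
'c' @ 1: {1,2,3,4,5,6,7,8,10,11,12}  ✓accept
'a' @ 2: {1,2,3,4,6,8,10,13}  ✓accept
'c' @ 3: {1,2,3,4,5,6,7,8,10,11,12}  ✓accept
'd' @ 4: {1,2,3,4,5,6,8,9,10,11,12,13}  ✓accept
'a' @ 5: {1,2,3,4,6,8,10,13}  ✓accept
'd' @ 6: {1,2,3,4,5,6,8,9,10,11,12}  ✓accept
final: {1,2,3,4,5,6,8,9,10,11,12}; accept 1 in set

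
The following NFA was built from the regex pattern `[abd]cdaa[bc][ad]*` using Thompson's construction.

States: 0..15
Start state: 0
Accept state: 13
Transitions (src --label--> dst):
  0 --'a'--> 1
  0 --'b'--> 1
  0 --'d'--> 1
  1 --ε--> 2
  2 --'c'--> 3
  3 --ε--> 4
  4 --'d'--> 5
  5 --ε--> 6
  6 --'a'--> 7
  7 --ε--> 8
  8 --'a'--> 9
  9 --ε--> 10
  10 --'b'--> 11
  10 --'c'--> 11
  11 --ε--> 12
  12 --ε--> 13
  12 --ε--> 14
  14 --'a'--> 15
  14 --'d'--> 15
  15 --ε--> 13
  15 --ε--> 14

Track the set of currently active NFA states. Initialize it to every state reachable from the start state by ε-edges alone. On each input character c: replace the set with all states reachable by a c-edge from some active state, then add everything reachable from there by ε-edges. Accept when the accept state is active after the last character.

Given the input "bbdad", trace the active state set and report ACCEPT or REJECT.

Answer: REJECT

Trace:
S₀ = ε-closure({0}) = {0}
'b' @ 1: {1,2}
'b' @ 2: {}  — dead — no transitions
rest 'dad' ignored (set empty)
after full input: {}  (accept=13 not in)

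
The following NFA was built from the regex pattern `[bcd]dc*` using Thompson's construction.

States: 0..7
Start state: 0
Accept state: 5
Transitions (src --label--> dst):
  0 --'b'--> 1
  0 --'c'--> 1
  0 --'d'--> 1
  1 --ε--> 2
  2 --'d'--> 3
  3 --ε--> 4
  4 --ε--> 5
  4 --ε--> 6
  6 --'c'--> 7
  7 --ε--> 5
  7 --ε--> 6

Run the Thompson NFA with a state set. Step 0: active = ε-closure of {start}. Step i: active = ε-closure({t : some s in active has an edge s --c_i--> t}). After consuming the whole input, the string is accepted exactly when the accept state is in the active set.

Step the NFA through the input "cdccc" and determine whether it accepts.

Answer: ACCEPT

Steps:
S₀ = ε-closure({0}) = {0}
'c' @ 1: {1,2}
'd' @ 2: {3,4,5,6}  (accept∈set)
'c' @ 3: {5,6,7}  (accept∈set)
'c' @ 4: {5,6,7}  (accept∈set)
'c' @ 5: {5,6,7}  (accept∈set)
final: {5,6,7}; accept 5 in set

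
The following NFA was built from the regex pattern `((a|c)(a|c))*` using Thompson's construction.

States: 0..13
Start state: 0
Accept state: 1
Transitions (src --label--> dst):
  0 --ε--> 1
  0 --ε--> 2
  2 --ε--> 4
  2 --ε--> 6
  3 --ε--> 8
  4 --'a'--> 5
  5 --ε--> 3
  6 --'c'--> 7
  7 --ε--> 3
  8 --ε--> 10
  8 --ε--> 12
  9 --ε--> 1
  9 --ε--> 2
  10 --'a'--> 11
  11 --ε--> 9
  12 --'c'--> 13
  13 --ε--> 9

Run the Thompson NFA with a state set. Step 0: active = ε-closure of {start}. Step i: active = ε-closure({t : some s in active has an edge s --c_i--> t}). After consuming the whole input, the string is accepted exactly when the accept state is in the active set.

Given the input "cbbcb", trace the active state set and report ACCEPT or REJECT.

S₀ = ε-closure({0}) = {0,1,2,4,6}
'c' @ 1: {3,7,8,10,12}
'b' @ 2: {}  — state set empty
rest 'bcb' ignored (set empty)
end set {} — state 1 not in

Answer: REJECT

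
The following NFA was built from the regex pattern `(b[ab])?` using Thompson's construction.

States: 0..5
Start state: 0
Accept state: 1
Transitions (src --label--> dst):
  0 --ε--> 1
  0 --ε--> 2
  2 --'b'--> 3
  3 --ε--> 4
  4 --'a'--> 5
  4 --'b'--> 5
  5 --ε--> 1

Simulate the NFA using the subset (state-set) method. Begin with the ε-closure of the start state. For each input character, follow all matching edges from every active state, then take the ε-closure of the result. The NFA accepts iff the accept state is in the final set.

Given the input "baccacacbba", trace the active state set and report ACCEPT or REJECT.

Answer: REJECT

Trace:
S₀ = ε-closure({0}) = {0,1,2}
'b' @ 1: {3,4}
'a' @ 2: {1,5}  [accepting]
'c' @ 3: {}  — state set empty
rest 'cacacbba' ignored (set empty)
after full input: {}  (accept=1 not in)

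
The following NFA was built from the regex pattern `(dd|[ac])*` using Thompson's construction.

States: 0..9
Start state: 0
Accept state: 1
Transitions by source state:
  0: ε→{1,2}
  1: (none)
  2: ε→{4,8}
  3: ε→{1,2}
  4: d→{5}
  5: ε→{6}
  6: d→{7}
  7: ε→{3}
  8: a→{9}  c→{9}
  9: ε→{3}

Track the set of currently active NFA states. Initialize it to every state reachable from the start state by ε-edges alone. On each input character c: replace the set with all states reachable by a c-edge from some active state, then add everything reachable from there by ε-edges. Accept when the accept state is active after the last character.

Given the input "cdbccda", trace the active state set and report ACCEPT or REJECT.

Answer: REJECT

Trace:
start: ε-closure({0}) = {0,1,2,4,8}
'c' @ 1: {1,2,3,4,8,9}  (accept∈set)
'd' @ 2: {5,6}
'b' @ 3: {}  — no active states
rest 'ccda' ignored (set empty)
after full input: {}  (accept=1 not in)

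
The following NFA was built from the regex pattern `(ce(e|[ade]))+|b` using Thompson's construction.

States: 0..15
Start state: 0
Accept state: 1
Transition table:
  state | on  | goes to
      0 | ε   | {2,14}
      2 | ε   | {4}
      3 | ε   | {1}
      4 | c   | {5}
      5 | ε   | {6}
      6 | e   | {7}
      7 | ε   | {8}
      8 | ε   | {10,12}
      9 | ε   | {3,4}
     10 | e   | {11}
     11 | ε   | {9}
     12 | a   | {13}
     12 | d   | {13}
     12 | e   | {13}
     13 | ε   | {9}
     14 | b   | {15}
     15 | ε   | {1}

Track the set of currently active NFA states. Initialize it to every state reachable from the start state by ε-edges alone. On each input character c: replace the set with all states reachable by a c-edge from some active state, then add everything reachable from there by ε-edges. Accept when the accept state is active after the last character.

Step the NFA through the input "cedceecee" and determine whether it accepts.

Answer: ACCEPT

Steps:
S₀ = ε-closure({0}) = {0,2,4,14}
'c' @ 1: {5,6}
'e' @ 2: {7,8,10,12}
'd' @ 3: {1,3,4,9,13}  ✓accept
'c' @ 4: {5,6}
'e' @ 5: {7,8,10,12}
'e' @ 6: {1,3,4,9,11,13}  ✓accept
'c' @ 7: {5,6}
'e' @ 8: {7,8,10,12}
'e' @ 9: {1,3,4,9,11,13}  ✓accept
end set {1,3,4,9,11,13} — state 1 in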